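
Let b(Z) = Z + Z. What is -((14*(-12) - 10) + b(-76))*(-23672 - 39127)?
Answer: -20723670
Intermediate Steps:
b(Z) = 2*Z
-((14*(-12) - 10) + b(-76))*(-23672 - 39127) = -((14*(-12) - 10) + 2*(-76))*(-23672 - 39127) = -((-168 - 10) - 152)*(-62799) = -(-178 - 152)*(-62799) = -(-330)*(-62799) = -1*20723670 = -20723670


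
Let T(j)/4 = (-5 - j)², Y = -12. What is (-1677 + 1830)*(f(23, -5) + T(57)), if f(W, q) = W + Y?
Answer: 2354211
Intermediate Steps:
f(W, q) = -12 + W (f(W, q) = W - 12 = -12 + W)
T(j) = 4*(-5 - j)²
(-1677 + 1830)*(f(23, -5) + T(57)) = (-1677 + 1830)*((-12 + 23) + 4*(5 + 57)²) = 153*(11 + 4*62²) = 153*(11 + 4*3844) = 153*(11 + 15376) = 153*15387 = 2354211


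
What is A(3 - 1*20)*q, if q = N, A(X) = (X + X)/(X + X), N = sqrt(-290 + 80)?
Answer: I*sqrt(210) ≈ 14.491*I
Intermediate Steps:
N = I*sqrt(210) (N = sqrt(-210) = I*sqrt(210) ≈ 14.491*I)
A(X) = 1 (A(X) = (2*X)/((2*X)) = (2*X)*(1/(2*X)) = 1)
q = I*sqrt(210) ≈ 14.491*I
A(3 - 1*20)*q = 1*(I*sqrt(210)) = I*sqrt(210)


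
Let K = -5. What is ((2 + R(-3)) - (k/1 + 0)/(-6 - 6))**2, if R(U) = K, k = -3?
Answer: 169/16 ≈ 10.563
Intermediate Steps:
R(U) = -5
((2 + R(-3)) - (k/1 + 0)/(-6 - 6))**2 = ((2 - 5) - (-3/1 + 0)/(-6 - 6))**2 = (-3 - (-3*1 + 0)/(-12))**2 = (-3 - (-3 + 0)*(-1)/12)**2 = (-3 - (-3)*(-1)/12)**2 = (-3 - 1*1/4)**2 = (-3 - 1/4)**2 = (-13/4)**2 = 169/16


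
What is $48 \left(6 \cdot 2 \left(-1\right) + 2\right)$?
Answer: $-480$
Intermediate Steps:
$48 \left(6 \cdot 2 \left(-1\right) + 2\right) = 48 \left(12 \left(-1\right) + 2\right) = 48 \left(-12 + 2\right) = 48 \left(-10\right) = -480$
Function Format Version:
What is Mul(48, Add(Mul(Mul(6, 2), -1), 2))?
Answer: -480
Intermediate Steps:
Mul(48, Add(Mul(Mul(6, 2), -1), 2)) = Mul(48, Add(Mul(12, -1), 2)) = Mul(48, Add(-12, 2)) = Mul(48, -10) = -480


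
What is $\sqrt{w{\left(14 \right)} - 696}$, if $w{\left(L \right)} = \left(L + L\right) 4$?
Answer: $2 i \sqrt{146} \approx 24.166 i$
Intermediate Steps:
$w{\left(L \right)} = 8 L$ ($w{\left(L \right)} = 2 L 4 = 8 L$)
$\sqrt{w{\left(14 \right)} - 696} = \sqrt{8 \cdot 14 - 696} = \sqrt{112 - 696} = \sqrt{-584} = 2 i \sqrt{146}$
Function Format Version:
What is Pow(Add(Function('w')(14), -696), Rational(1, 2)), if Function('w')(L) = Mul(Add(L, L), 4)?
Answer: Mul(2, I, Pow(146, Rational(1, 2))) ≈ Mul(24.166, I)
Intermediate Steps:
Function('w')(L) = Mul(8, L) (Function('w')(L) = Mul(Mul(2, L), 4) = Mul(8, L))
Pow(Add(Function('w')(14), -696), Rational(1, 2)) = Pow(Add(Mul(8, 14), -696), Rational(1, 2)) = Pow(Add(112, -696), Rational(1, 2)) = Pow(-584, Rational(1, 2)) = Mul(2, I, Pow(146, Rational(1, 2)))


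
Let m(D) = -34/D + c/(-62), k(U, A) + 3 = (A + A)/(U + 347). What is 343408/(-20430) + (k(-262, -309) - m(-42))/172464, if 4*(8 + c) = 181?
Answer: -97103876955619/5776874839680 ≈ -16.809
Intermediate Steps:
c = 149/4 (c = -8 + (¼)*181 = -8 + 181/4 = 149/4 ≈ 37.250)
k(U, A) = -3 + 2*A/(347 + U) (k(U, A) = -3 + (A + A)/(U + 347) = -3 + (2*A)/(347 + U) = -3 + 2*A/(347 + U))
m(D) = -149/248 - 34/D (m(D) = -34/D + (149/4)/(-62) = -34/D + (149/4)*(-1/62) = -34/D - 149/248 = -149/248 - 34/D)
343408/(-20430) + (k(-262, -309) - m(-42))/172464 = 343408/(-20430) + ((-1041 - 3*(-262) + 2*(-309))/(347 - 262) - (-149/248 - 34/(-42)))/172464 = 343408*(-1/20430) + ((-1041 + 786 - 618)/85 - (-149/248 - 34*(-1/42)))*(1/172464) = -171704/10215 + ((1/85)*(-873) - (-149/248 + 17/21))*(1/172464) = -171704/10215 + (-873/85 - 1*1087/5208)*(1/172464) = -171704/10215 + (-873/85 - 1087/5208)*(1/172464) = -171704/10215 - 4638979/442680*1/172464 = -171704/10215 - 4638979/76346363520 = -97103876955619/5776874839680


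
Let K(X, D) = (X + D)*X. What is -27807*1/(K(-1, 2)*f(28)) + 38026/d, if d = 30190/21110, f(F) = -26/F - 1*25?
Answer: 9321255652/365299 ≈ 25517.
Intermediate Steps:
K(X, D) = X*(D + X) (K(X, D) = (D + X)*X = X*(D + X))
f(F) = -25 - 26/F (f(F) = -26/F - 25 = -25 - 26/F)
d = 3019/2111 (d = 30190*(1/21110) = 3019/2111 ≈ 1.4301)
-27807*1/(K(-1, 2)*f(28)) + 38026/d = -27807*(-1/((-25 - 26/28)*(2 - 1))) + 38026/(3019/2111) = -27807*(-1/(-25 - 26*1/28)) + 38026*(2111/3019) = -27807*(-1/(-25 - 13/14)) + 80272886/3019 = -27807/((-1*(-363/14))) + 80272886/3019 = -27807/363/14 + 80272886/3019 = -27807*14/363 + 80272886/3019 = -129766/121 + 80272886/3019 = 9321255652/365299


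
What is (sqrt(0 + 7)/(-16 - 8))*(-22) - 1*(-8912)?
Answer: 8912 + 11*sqrt(7)/12 ≈ 8914.4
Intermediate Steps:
(sqrt(0 + 7)/(-16 - 8))*(-22) - 1*(-8912) = (sqrt(7)/(-24))*(-22) + 8912 = (sqrt(7)*(-1/24))*(-22) + 8912 = -sqrt(7)/24*(-22) + 8912 = 11*sqrt(7)/12 + 8912 = 8912 + 11*sqrt(7)/12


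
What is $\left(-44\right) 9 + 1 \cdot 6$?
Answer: $-390$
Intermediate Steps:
$\left(-44\right) 9 + 1 \cdot 6 = -396 + 6 = -390$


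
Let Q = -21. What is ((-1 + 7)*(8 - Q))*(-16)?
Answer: -2784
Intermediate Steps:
((-1 + 7)*(8 - Q))*(-16) = ((-1 + 7)*(8 - 1*(-21)))*(-16) = (6*(8 + 21))*(-16) = (6*29)*(-16) = 174*(-16) = -2784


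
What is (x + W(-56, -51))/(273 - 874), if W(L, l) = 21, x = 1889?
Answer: -1910/601 ≈ -3.1780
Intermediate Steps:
(x + W(-56, -51))/(273 - 874) = (1889 + 21)/(273 - 874) = 1910/(-601) = 1910*(-1/601) = -1910/601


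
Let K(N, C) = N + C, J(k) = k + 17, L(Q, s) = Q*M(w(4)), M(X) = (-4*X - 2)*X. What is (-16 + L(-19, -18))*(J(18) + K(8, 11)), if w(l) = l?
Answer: 73008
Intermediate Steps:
M(X) = X*(-2 - 4*X) (M(X) = (-2 - 4*X)*X = X*(-2 - 4*X))
L(Q, s) = -72*Q (L(Q, s) = Q*(-2*4*(1 + 2*4)) = Q*(-2*4*(1 + 8)) = Q*(-2*4*9) = Q*(-72) = -72*Q)
J(k) = 17 + k
K(N, C) = C + N
(-16 + L(-19, -18))*(J(18) + K(8, 11)) = (-16 - 72*(-19))*((17 + 18) + (11 + 8)) = (-16 + 1368)*(35 + 19) = 1352*54 = 73008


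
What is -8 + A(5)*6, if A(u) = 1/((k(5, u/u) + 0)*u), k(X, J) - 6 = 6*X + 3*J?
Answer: -518/65 ≈ -7.9692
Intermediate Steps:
k(X, J) = 6 + 3*J + 6*X (k(X, J) = 6 + (6*X + 3*J) = 6 + (3*J + 6*X) = 6 + 3*J + 6*X)
A(u) = 1/(39*u) (A(u) = 1/(((6 + 3*(u/u) + 6*5) + 0)*u) = 1/(((6 + 3*1 + 30) + 0)*u) = 1/(((6 + 3 + 30) + 0)*u) = 1/((39 + 0)*u) = 1/(39*u))
-8 + A(5)*6 = -8 + ((1/39)/5)*6 = -8 + ((1/39)*(1/5))*6 = -8 + (1/195)*6 = -8 + 2/65 = -518/65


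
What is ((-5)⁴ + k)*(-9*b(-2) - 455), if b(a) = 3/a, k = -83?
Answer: -239293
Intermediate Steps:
((-5)⁴ + k)*(-9*b(-2) - 455) = ((-5)⁴ - 83)*(-27/(-2) - 455) = (625 - 83)*(-27*(-1)/2 - 455) = 542*(-9*(-3/2) - 455) = 542*(27/2 - 455) = 542*(-883/2) = -239293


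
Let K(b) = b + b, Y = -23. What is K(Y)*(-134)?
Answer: 6164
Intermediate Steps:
K(b) = 2*b
K(Y)*(-134) = (2*(-23))*(-134) = -46*(-134) = 6164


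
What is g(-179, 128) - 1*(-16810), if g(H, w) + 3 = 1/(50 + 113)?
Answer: 2739542/163 ≈ 16807.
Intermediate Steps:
g(H, w) = -488/163 (g(H, w) = -3 + 1/(50 + 113) = -3 + 1/163 = -488/163)
g(-179, 128) - 1*(-16810) = -488/163 - 1*(-16810) = -488/163 + 16810 = 2739542/163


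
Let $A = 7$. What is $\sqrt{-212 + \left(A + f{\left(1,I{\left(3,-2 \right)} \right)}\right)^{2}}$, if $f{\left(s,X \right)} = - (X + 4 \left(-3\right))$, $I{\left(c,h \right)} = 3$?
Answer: $2 \sqrt{11} \approx 6.6332$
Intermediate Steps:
$f{\left(s,X \right)} = 12 - X$ ($f{\left(s,X \right)} = - (X - 12) = - (-12 + X) = 12 - X$)
$\sqrt{-212 + \left(A + f{\left(1,I{\left(3,-2 \right)} \right)}\right)^{2}} = \sqrt{-212 + \left(7 + \left(12 - 3\right)\right)^{2}} = \sqrt{-212 + \left(7 + 9\right)^{2}} = \sqrt{-212 + 16^{2}} = \sqrt{-212 + 256} = \sqrt{44} = 2 \sqrt{11}$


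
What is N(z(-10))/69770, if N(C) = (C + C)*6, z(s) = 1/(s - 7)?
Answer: -6/593045 ≈ -1.0117e-5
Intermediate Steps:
z(s) = 1/(-7 + s)
N(C) = 12*C (N(C) = (2*C)*6 = 12*C)
N(z(-10))/69770 = (12/(-7 - 10))/69770 = (12/(-17))*(1/69770) = (12*(-1/17))*(1/69770) = -12/17*1/69770 = -6/593045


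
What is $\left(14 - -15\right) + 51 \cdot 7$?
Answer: $386$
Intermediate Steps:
$\left(14 - -15\right) + 51 \cdot 7 = \left(14 + 15\right) + 357 = 29 + 357 = 386$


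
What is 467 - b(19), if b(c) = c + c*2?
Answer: 410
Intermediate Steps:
b(c) = 3*c (b(c) = c + 2*c = 3*c)
467 - b(19) = 467 - 3*19 = 467 - 1*57 = 467 - 57 = 410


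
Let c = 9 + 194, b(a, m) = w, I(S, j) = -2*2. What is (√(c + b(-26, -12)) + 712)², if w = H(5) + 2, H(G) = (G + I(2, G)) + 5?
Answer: (712 + √211)² ≈ 5.2784e+5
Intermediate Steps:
I(S, j) = -4
H(G) = 1 + G (H(G) = (G - 4) + 5 = (-4 + G) + 5 = 1 + G)
w = 8 (w = (1 + 5) + 2 = 6 + 2 = 8)
b(a, m) = 8
c = 203
(√(c + b(-26, -12)) + 712)² = (√(203 + 8) + 712)² = (√211 + 712)² = (712 + √211)²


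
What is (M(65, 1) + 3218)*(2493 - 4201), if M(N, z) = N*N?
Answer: -12712644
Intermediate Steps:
M(N, z) = N²
(M(65, 1) + 3218)*(2493 - 4201) = (65² + 3218)*(2493 - 4201) = (4225 + 3218)*(-1708) = 7443*(-1708) = -12712644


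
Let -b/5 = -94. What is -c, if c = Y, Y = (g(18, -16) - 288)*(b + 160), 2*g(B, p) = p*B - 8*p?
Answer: 231840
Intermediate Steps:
b = 470 (b = -5*(-94) = 470)
g(B, p) = -4*p + B*p/2 (g(B, p) = (p*B - 8*p)/2 = (B*p - 8*p)/2 = (-8*p + B*p)/2 = -4*p + B*p/2)
Y = -231840 (Y = ((1/2)*(-16)*(-8 + 18) - 288)*(470 + 160) = ((1/2)*(-16)*10 - 288)*630 = (-80 - 288)*630 = -368*630 = -231840)
c = -231840
-c = -1*(-231840) = 231840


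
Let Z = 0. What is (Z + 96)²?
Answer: 9216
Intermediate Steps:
(Z + 96)² = (0 + 96)² = 96² = 9216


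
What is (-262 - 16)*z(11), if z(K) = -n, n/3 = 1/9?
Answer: 278/3 ≈ 92.667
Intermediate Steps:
n = ⅓ (n = 3/9 = 3*(⅑) = ⅓ ≈ 0.33333)
z(K) = -⅓ (z(K) = -1*⅓ = -⅓)
(-262 - 16)*z(11) = (-262 - 16)*(-⅓) = -278*(-⅓) = 278/3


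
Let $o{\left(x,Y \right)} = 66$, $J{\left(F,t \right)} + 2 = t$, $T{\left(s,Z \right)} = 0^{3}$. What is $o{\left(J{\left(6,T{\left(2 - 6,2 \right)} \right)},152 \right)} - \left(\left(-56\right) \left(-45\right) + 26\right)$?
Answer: $-2480$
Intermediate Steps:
$T{\left(s,Z \right)} = 0$
$J{\left(F,t \right)} = -2 + t$
$o{\left(J{\left(6,T{\left(2 - 6,2 \right)} \right)},152 \right)} - \left(\left(-56\right) \left(-45\right) + 26\right) = 66 - \left(\left(-56\right) \left(-45\right) + 26\right) = 66 - \left(2520 + 26\right) = 66 - 2546 = -2480$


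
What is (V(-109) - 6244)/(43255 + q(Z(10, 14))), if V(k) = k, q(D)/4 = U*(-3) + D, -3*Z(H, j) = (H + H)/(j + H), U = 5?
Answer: -57177/388745 ≈ -0.14708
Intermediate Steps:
Z(H, j) = -2*H/(3*(H + j)) (Z(H, j) = -(H + H)/(3*(j + H)) = -2*H/(3*(H + j)))
q(D) = -60 + 4*D (q(D) = 4*(5*(-3) + D) = 4*(-15 + D) = -60 + 4*D)
(V(-109) - 6244)/(43255 + q(Z(10, 14))) = (-109 - 6244)/(43255 + (-60 + 4*(-2*10/(3*10 + 3*14)))) = -6353/(43255 + (-60 + 4*(-2*10/(30 + 42)))) = -6353/(43255 + (-60 + 4*(-2*10/72))) = -6353/(43255 + (-60 + 4*(-2*10*1/72))) = -6353/(43255 + (-60 + 4*(-5/18))) = -6353/(43255 + (-60 - 10/9)) = -6353/(43255 - 550/9) = -6353/388745/9 = -6353*9/388745 = -57177/388745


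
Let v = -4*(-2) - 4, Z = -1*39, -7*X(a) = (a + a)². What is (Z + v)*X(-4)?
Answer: 320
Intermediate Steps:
X(a) = -4*a²/7 (X(a) = -(a + a)²/7 = -4*a²/7)
Z = -39
v = 4 (v = 8 - 4 = 4)
(Z + v)*X(-4) = (-39 + 4)*(-4/7*(-4)²) = -(-20)*16 = -35*(-64/7) = 320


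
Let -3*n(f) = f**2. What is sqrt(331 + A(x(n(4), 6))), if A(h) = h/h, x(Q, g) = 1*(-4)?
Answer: 2*sqrt(83) ≈ 18.221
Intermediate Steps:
n(f) = -f**2/3
x(Q, g) = -4
A(h) = 1
sqrt(331 + A(x(n(4), 6))) = sqrt(331 + 1) = sqrt(332) = 2*sqrt(83)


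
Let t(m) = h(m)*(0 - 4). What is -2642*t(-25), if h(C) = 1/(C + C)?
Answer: -5284/25 ≈ -211.36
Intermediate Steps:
h(C) = 1/(2*C)
t(m) = -2/m (t(m) = (1/(2*m))*(0 - 4) = (1/(2*m))*(-4) = -2/m)
-2642*t(-25) = -(-5284)/(-25) = -(-5284)*(-1)/25 = -2642*2/25 = -5284/25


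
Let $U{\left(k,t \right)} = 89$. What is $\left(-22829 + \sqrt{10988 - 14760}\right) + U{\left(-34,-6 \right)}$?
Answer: $-22740 + 2 i \sqrt{943} \approx -22740.0 + 61.417 i$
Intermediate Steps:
$\left(-22829 + \sqrt{10988 - 14760}\right) + U{\left(-34,-6 \right)} = \left(-22829 + \sqrt{10988 - 14760}\right) + 89 = \left(-22829 + \sqrt{-3772}\right) + 89 = \left(-22829 + 2 i \sqrt{943}\right) + 89 = -22740 + 2 i \sqrt{943}$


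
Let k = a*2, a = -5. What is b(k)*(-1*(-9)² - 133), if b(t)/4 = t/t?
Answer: -856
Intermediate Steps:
k = -10 (k = -5*2 = -10)
b(t) = 4 (b(t) = 4*(t/t) = 4*1 = 4)
b(k)*(-1*(-9)² - 133) = 4*(-1*(-9)² - 133) = 4*(-1*81 - 133) = 4*(-81 - 133) = 4*(-214) = -856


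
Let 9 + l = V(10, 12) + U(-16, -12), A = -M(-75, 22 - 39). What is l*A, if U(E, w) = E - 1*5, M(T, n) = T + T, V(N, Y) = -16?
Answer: -6900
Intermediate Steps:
M(T, n) = 2*T
U(E, w) = -5 + E (U(E, w) = E - 5 = -5 + E)
A = 150 (A = -2*(-75) = -1*(-150) = 150)
l = -46 (l = -9 + (-16 + (-5 - 16)) = -9 + (-16 - 21) = -9 - 37 = -46)
l*A = -46*150 = -6900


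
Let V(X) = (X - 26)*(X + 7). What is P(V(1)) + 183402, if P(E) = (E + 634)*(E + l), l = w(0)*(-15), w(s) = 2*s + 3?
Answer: 77072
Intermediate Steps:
w(s) = 3 + 2*s
V(X) = (-26 + X)*(7 + X)
l = -45 (l = (3 + 2*0)*(-15) = (3 + 0)*(-15) = 3*(-15) = -45)
P(E) = (-45 + E)*(634 + E) (P(E) = (E + 634)*(E - 45) = (634 + E)*(-45 + E) = (-45 + E)*(634 + E))
P(V(1)) + 183402 = (-28530 + (-182 + 1² - 19*1)² + 589*(-182 + 1² - 19*1)) + 183402 = (-28530 + (-182 + 1 - 19)² + 589*(-182 + 1 - 19)) + 183402 = (-28530 + (-200)² + 589*(-200)) + 183402 = (-28530 + 40000 - 117800) + 183402 = -106330 + 183402 = 77072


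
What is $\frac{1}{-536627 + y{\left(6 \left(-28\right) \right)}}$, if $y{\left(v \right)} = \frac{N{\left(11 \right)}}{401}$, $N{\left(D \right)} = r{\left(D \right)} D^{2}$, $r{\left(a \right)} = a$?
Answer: $- \frac{401}{215186096} \approx -1.8635 \cdot 10^{-6}$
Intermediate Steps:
$N{\left(D \right)} = D^{3}$ ($N{\left(D \right)} = D D^{2} = D^{3}$)
$y{\left(v \right)} = \frac{1331}{401}$ ($y{\left(v \right)} = \frac{11^{3}}{401} = 1331 \cdot \frac{1}{401} = \frac{1331}{401}$)
$\frac{1}{-536627 + y{\left(6 \left(-28\right) \right)}} = \frac{1}{-536627 + \frac{1331}{401}} = \frac{1}{- \frac{215186096}{401}} = - \frac{401}{215186096}$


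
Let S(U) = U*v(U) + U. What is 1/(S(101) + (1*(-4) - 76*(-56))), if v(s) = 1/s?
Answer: 1/4354 ≈ 0.00022967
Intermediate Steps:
S(U) = 1 + U (S(U) = U/U + U = 1 + U)
1/(S(101) + (1*(-4) - 76*(-56))) = 1/((1 + 101) + (1*(-4) - 76*(-56))) = 1/(102 + (-4 + 4256)) = 1/(102 + 4252) = 1/4354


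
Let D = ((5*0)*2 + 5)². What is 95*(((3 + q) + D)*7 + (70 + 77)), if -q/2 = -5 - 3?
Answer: 43225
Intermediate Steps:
q = 16 (q = -2*(-5 - 3) = -2*(-8) = 16)
D = 25 (D = (0*2 + 5)² = (0 + 5)² = 5² = 25)
95*(((3 + q) + D)*7 + (70 + 77)) = 95*(((3 + 16) + 25)*7 + (70 + 77)) = 95*((19 + 25)*7 + 147) = 95*(44*7 + 147) = 95*(308 + 147) = 95*455 = 43225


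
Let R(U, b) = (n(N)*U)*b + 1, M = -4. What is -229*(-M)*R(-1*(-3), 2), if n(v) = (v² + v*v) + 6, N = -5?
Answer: -308692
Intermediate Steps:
n(v) = 6 + 2*v² (n(v) = (v² + v²) + 6 = 2*v² + 6 = 6 + 2*v²)
R(U, b) = 1 + 56*U*b (R(U, b) = ((6 + 2*(-5)²)*U)*b + 1 = ((6 + 2*25)*U)*b + 1 = ((6 + 50)*U)*b + 1 = (56*U)*b + 1 = 56*U*b + 1 = 1 + 56*U*b)
-229*(-M)*R(-1*(-3), 2) = -229*(-1*(-4))*(1 + 56*(-1*(-3))*2) = -916*(1 + 56*3*2) = -916*(1 + 336) = -916*337 = -229*1348 = -308692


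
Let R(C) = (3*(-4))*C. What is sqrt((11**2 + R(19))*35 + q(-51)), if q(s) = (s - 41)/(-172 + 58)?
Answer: I*sqrt(12164883)/57 ≈ 61.19*I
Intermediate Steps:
R(C) = -12*C
q(s) = 41/114 - s/114 (q(s) = (-41 + s)/(-114) = (-41 + s)*(-1/114) = 41/114 - s/114)
sqrt((11**2 + R(19))*35 + q(-51)) = sqrt((11**2 - 12*19)*35 + (41/114 - 1/114*(-51))) = sqrt((121 - 228)*35 + (41/114 + 17/38)) = sqrt(-107*35 + 46/57) = sqrt(-3745 + 46/57) = sqrt(-213419/57) = I*sqrt(12164883)/57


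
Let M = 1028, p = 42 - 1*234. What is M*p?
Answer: -197376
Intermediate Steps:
p = -192 (p = 42 - 234 = -192)
M*p = 1028*(-192) = -197376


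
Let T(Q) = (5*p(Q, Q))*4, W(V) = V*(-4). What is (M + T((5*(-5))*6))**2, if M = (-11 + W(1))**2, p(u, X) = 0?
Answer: 50625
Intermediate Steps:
W(V) = -4*V
M = 225 (M = (-11 - 4*1)**2 = (-11 - 4)**2 = (-15)**2 = 225)
T(Q) = 0 (T(Q) = (5*0)*4 = 0*4 = 0)
(M + T((5*(-5))*6))**2 = (225 + 0)**2 = 225**2 = 50625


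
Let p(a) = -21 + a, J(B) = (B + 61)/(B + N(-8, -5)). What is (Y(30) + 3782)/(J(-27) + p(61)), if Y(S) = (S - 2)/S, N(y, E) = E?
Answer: 907904/9345 ≈ 97.154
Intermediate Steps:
J(B) = (61 + B)/(-5 + B) (J(B) = (B + 61)/(B - 5) = (61 + B)/(-5 + B))
Y(S) = (-2 + S)/S
(Y(30) + 3782)/(J(-27) + p(61)) = ((-2 + 30)/30 + 3782)/((61 - 27)/(-5 - 27) + (-21 + 61)) = ((1/30)*28 + 3782)/(34/(-32) + 40) = (14/15 + 3782)/(-1/32*34 + 40) = 56744/(15*(-17/16 + 40)) = 56744/(15*(623/16)) = (56744/15)*(16/623) = 907904/9345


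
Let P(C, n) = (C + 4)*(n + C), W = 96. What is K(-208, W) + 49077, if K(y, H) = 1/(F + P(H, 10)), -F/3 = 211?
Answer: 489150460/9967 ≈ 49077.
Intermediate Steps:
F = -633 (F = -3*211 = -633)
P(C, n) = (4 + C)*(C + n)
K(y, H) = 1/(-593 + H**2 + 14*H) (K(y, H) = 1/(-633 + (H**2 + 4*H + 4*10 + H*10)) = 1/(-633 + (H**2 + 4*H + 40 + 10*H)) = 1/(-633 + (40 + H**2 + 14*H)) = 1/(-593 + H**2 + 14*H))
K(-208, W) + 49077 = 1/(-593 + 96**2 + 14*96) + 49077 = 1/(-593 + 9216 + 1344) + 49077 = 1/9967 + 49077 = 489150460/9967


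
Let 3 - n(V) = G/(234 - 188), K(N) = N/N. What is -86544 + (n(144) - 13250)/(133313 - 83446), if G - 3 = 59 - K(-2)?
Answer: -198522333231/2293882 ≈ -86544.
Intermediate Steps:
K(N) = 1
G = 61 (G = 3 + (59 - 1*1) = 3 + (59 - 1) = 3 + 58 = 61)
n(V) = 77/46 (n(V) = 3 - 61/(234 - 188) = 3 - 61/46 = 77/46)
-86544 + (n(144) - 13250)/(133313 - 83446) = -86544 + (77/46 - 13250)/(133313 - 83446) = -86544 - 609423/46/49867 = -86544 - 609423/46*1/49867 = -86544 - 609423/2293882 = -198522333231/2293882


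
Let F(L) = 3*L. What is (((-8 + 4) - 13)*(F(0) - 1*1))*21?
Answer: 357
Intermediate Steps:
(((-8 + 4) - 13)*(F(0) - 1*1))*21 = (((-8 + 4) - 13)*(3*0 - 1*1))*21 = ((-4 - 13)*(0 - 1))*21 = -17*(-1)*21 = 17*21 = 357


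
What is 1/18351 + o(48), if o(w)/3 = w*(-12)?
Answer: -31710527/18351 ≈ -1728.0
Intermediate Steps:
o(w) = -36*w (o(w) = 3*(w*(-12)) = 3*(-12*w) = -36*w)
1/18351 + o(48) = 1/18351 - 36*48 = 1/18351 - 1728 = -31710527/18351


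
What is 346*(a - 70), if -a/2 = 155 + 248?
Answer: -303096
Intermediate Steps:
a = -806 (a = -2*(155 + 248) = -2*403 = -806)
346*(a - 70) = 346*(-806 - 70) = 346*(-876) = -303096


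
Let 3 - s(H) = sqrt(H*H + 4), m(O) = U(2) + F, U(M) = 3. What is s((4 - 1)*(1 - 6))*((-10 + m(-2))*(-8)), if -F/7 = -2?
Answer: -168 + 56*sqrt(229) ≈ 679.43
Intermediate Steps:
F = 14 (F = -7*(-2) = 14)
m(O) = 17 (m(O) = 3 + 14 = 17)
s(H) = 3 - sqrt(4 + H**2) (s(H) = 3 - sqrt(H*H + 4) = 3 - sqrt(H**2 + 4) = 3 - sqrt(4 + H**2))
s((4 - 1)*(1 - 6))*((-10 + m(-2))*(-8)) = (3 - sqrt(4 + ((4 - 1)*(1 - 6))**2))*((-10 + 17)*(-8)) = (3 - sqrt(4 + (3*(-5))**2))*(7*(-8)) = (3 - sqrt(4 + (-15)**2))*(-56) = (3 - sqrt(4 + 225))*(-56) = (3 - sqrt(229))*(-56) = -168 + 56*sqrt(229)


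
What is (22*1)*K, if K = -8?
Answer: -176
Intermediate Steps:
(22*1)*K = (22*1)*(-8) = 22*(-8) = -176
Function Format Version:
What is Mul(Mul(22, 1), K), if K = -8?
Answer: -176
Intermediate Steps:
Mul(Mul(22, 1), K) = Mul(Mul(22, 1), -8) = Mul(22, -8) = -176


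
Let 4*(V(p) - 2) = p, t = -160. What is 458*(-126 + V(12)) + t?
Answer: -55578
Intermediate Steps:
V(p) = 2 + p/4
458*(-126 + V(12)) + t = 458*(-126 + (2 + (¼)*12)) - 160 = 458*(-126 + (2 + 3)) - 160 = 458*(-126 + 5) - 160 = 458*(-121) - 160 = -55418 - 160 = -55578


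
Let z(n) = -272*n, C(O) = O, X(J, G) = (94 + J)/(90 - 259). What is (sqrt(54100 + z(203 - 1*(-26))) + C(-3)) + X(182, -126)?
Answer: -783/169 + 2*I*sqrt(2047) ≈ -4.6331 + 90.488*I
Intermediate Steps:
X(J, G) = -94/169 - J/169 (X(J, G) = (94 + J)/(-169) = (94 + J)*(-1/169) = -94/169 - J/169)
(sqrt(54100 + z(203 - 1*(-26))) + C(-3)) + X(182, -126) = (sqrt(54100 - 272*(203 - 1*(-26))) - 3) + (-94/169 - 1/169*182) = (sqrt(54100 - 272*(203 + 26)) - 3) + (-94/169 - 14/13) = (sqrt(54100 - 272*229) - 3) - 276/169 = (sqrt(54100 - 62288) - 3) - 276/169 = (sqrt(-8188) - 3) - 276/169 = (2*I*sqrt(2047) - 3) - 276/169 = (-3 + 2*I*sqrt(2047)) - 276/169 = -783/169 + 2*I*sqrt(2047)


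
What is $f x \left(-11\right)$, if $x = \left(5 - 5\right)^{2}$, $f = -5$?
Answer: $0$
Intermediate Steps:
$x = 0$ ($x = 0^{2} = 0$)
$f x \left(-11\right) = \left(-5\right) 0 \left(-11\right) = 0 \left(-11\right) = 0$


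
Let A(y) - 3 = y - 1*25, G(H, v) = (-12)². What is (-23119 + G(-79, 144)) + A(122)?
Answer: -22875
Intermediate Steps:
G(H, v) = 144
A(y) = -22 + y (A(y) = 3 + (y - 1*25) = 3 + (y - 25) = 3 + (-25 + y) = -22 + y)
(-23119 + G(-79, 144)) + A(122) = (-23119 + 144) + (-22 + 122) = -22975 + 100 = -22875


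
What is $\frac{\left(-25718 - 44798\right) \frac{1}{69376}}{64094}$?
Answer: $- \frac{17629}{1111646336} \approx -1.5858 \cdot 10^{-5}$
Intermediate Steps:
$\frac{\left(-25718 - 44798\right) \frac{1}{69376}}{64094} = \left(-25718 - 44798\right) \frac{1}{69376} \cdot \frac{1}{64094} = \left(-70516\right) \frac{1}{69376} \cdot \frac{1}{64094} = \left(- \frac{17629}{17344}\right) \frac{1}{64094} = - \frac{17629}{1111646336}$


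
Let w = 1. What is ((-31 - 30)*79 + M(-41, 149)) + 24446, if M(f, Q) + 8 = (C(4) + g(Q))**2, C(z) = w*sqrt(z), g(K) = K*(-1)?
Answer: 41228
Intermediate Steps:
g(K) = -K
C(z) = sqrt(z) (C(z) = 1*sqrt(z) = sqrt(z))
M(f, Q) = -8 + (2 - Q)**2 (M(f, Q) = -8 + (sqrt(4) - Q)**2 = -8 + (2 - Q)**2)
((-31 - 30)*79 + M(-41, 149)) + 24446 = ((-31 - 30)*79 + (-8 + (-2 + 149)**2)) + 24446 = (-61*79 + (-8 + 147**2)) + 24446 = (-4819 + (-8 + 21609)) + 24446 = (-4819 + 21601) + 24446 = 16782 + 24446 = 41228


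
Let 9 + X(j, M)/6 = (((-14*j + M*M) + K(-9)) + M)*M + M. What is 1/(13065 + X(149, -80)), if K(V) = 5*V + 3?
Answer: -1/1999629 ≈ -5.0009e-7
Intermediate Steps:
K(V) = 3 + 5*V
X(j, M) = -54 + 6*M + 6*M*(-42 + M + M² - 14*j) (X(j, M) = -54 + 6*((((-14*j + M*M) + (3 + 5*(-9))) + M)*M + M) = -54 + 6*((((-14*j + M²) + (3 - 45)) + M)*M + M) = -54 + 6*((((M² - 14*j) - 42) + M)*M + M) = -54 + 6*(((-42 + M² - 14*j) + M)*M + M) = -54 + 6*((-42 + M + M² - 14*j)*M + M) = -54 + 6*(M*(-42 + M + M² - 14*j) + M) = -54 + 6*(M + M*(-42 + M + M² - 14*j)) = -54 + (6*M + 6*M*(-42 + M + M² - 14*j)) = -54 + 6*M + 6*M*(-42 + M + M² - 14*j))
1/(13065 + X(149, -80)) = 1/(13065 + (-54 - 246*(-80) + 6*(-80)² + 6*(-80)³ - 84*(-80)*149)) = 1/(13065 + (-54 + 19680 + 6*6400 + 6*(-512000) + 1001280)) = 1/(13065 + (-54 + 19680 + 38400 - 3072000 + 1001280)) = 1/(13065 - 2012694) = 1/(-1999629) = -1/1999629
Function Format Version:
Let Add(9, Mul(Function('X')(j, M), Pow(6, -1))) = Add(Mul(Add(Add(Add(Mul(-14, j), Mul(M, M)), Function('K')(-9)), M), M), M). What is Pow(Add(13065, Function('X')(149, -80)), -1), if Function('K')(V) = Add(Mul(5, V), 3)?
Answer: Rational(-1, 1999629) ≈ -5.0009e-7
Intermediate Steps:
Function('K')(V) = Add(3, Mul(5, V))
Function('X')(j, M) = Add(-54, Mul(6, M), Mul(6, M, Add(-42, M, Pow(M, 2), Mul(-14, j)))) (Function('X')(j, M) = Add(-54, Mul(6, Add(Mul(Add(Add(Add(Mul(-14, j), Mul(M, M)), Add(3, Mul(5, -9))), M), M), M))) = Add(-54, Mul(6, Add(Mul(Add(Add(Add(Mul(-14, j), Pow(M, 2)), Add(3, -45)), M), M), M))) = Add(-54, Mul(6, Add(Mul(Add(Add(Add(Pow(M, 2), Mul(-14, j)), -42), M), M), M))) = Add(-54, Mul(6, Add(Mul(Add(Add(-42, Pow(M, 2), Mul(-14, j)), M), M), M))) = Add(-54, Mul(6, Add(Mul(Add(-42, M, Pow(M, 2), Mul(-14, j)), M), M))) = Add(-54, Mul(6, Add(Mul(M, Add(-42, M, Pow(M, 2), Mul(-14, j))), M))) = Add(-54, Mul(6, Add(M, Mul(M, Add(-42, M, Pow(M, 2), Mul(-14, j)))))) = Add(-54, Add(Mul(6, M), Mul(6, M, Add(-42, M, Pow(M, 2), Mul(-14, j))))) = Add(-54, Mul(6, M), Mul(6, M, Add(-42, M, Pow(M, 2), Mul(-14, j)))))
Pow(Add(13065, Function('X')(149, -80)), -1) = Pow(Add(13065, Add(-54, Mul(-246, -80), Mul(6, Pow(-80, 2)), Mul(6, Pow(-80, 3)), Mul(-84, -80, 149))), -1) = Pow(Add(13065, Add(-54, 19680, Mul(6, 6400), Mul(6, -512000), 1001280)), -1) = Pow(Add(13065, Add(-54, 19680, 38400, -3072000, 1001280)), -1) = Pow(Add(13065, -2012694), -1) = Pow(-1999629, -1) = Rational(-1, 1999629)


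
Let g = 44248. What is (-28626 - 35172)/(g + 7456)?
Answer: -31899/25852 ≈ -1.2339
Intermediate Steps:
(-28626 - 35172)/(g + 7456) = (-28626 - 35172)/(44248 + 7456) = -63798/51704 = -63798*1/51704 = -31899/25852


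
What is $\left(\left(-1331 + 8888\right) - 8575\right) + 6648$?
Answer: $5630$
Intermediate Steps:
$\left(\left(-1331 + 8888\right) - 8575\right) + 6648 = \left(7557 - 8575\right) + 6648 = -1018 + 6648 = 5630$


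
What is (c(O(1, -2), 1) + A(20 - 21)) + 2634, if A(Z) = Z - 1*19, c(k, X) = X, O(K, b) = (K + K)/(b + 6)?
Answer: 2615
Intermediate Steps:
O(K, b) = 2*K/(6 + b) (O(K, b) = (2*K)/(6 + b) = 2*K/(6 + b))
A(Z) = -19 + Z (A(Z) = Z - 19 = -19 + Z)
(c(O(1, -2), 1) + A(20 - 21)) + 2634 = (1 + (-19 + (20 - 21))) + 2634 = (1 + (-19 - 1)) + 2634 = (1 - 20) + 2634 = -19 + 2634 = 2615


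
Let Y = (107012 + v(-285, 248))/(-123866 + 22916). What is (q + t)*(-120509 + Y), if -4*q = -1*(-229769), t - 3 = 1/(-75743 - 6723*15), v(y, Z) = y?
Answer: 3084889221403774789/445663965 ≈ 6.9220e+9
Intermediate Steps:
t = 529763/176588 (t = 3 + 1/(-75743 - 6723*15) = 3 + 1/(-75743 - 100845) = 3 + 1/(-176588) = 3 - 1/176588 = 529763/176588 ≈ 3.0000)
q = -229769/4 (q = -(-1)*(-229769)/4 = -¼*229769 = -229769/4 ≈ -57442.)
Y = -106727/100950 (Y = (107012 - 285)/(-123866 + 22916) = 106727/(-100950) = 106727*(-1/100950) = -106727/100950 ≈ -1.0572)
(q + t)*(-120509 + Y) = (-229769/4 + 529763/176588)*(-120509 - 106727/100950) = -2535770570/44147*(-12165490277/100950) = 3084889221403774789/445663965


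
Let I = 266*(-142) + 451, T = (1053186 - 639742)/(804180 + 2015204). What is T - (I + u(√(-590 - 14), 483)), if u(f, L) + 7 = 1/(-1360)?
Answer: 17891204849743/479295280 ≈ 37328.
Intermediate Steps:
T = 103361/704846 (T = 413444/2819384 = 413444*(1/2819384) = 103361/704846 ≈ 0.14664)
u(f, L) = -9521/1360 (u(f, L) = -7 + 1/(-1360) = -7 - 1/1360 = -9521/1360)
I = -37321 (I = -37772 + 451 = -37321)
T - (I + u(√(-590 - 14), 483)) = 103361/704846 - (-37321 - 9521/1360) = 103361/704846 - 1*(-50766081/1360) = 103361/704846 + 50766081/1360 = 17891204849743/479295280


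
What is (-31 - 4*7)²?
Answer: 3481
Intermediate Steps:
(-31 - 4*7)² = (-31 - 28)² = (-59)² = 3481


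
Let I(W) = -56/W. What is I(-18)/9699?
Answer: 28/87291 ≈ 0.00032077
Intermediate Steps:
I(-18)/9699 = -56/(-18)/9699 = -56*(-1/18)*(1/9699) = (28/9)*(1/9699) = 28/87291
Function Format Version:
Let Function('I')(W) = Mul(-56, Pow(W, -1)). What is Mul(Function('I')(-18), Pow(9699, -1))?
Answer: Rational(28, 87291) ≈ 0.00032077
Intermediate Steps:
Mul(Function('I')(-18), Pow(9699, -1)) = Mul(Mul(-56, Pow(-18, -1)), Pow(9699, -1)) = Mul(Mul(-56, Rational(-1, 18)), Rational(1, 9699)) = Mul(Rational(28, 9), Rational(1, 9699)) = Rational(28, 87291)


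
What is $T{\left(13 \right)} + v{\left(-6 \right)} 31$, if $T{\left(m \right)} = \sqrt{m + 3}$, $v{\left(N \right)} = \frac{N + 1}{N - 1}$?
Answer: $\frac{183}{7} \approx 26.143$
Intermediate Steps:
$v{\left(N \right)} = \frac{1 + N}{-1 + N}$
$T{\left(m \right)} = \sqrt{3 + m}$
$T{\left(13 \right)} + v{\left(-6 \right)} 31 = \sqrt{3 + 13} + \frac{1 - 6}{-1 - 6} \cdot 31 = \sqrt{16} + \frac{1}{-7} \left(-5\right) 31 = 4 + \left(- \frac{1}{7}\right) \left(-5\right) 31 = 4 + \frac{5}{7} \cdot 31 = 4 + \frac{155}{7} = \frac{183}{7}$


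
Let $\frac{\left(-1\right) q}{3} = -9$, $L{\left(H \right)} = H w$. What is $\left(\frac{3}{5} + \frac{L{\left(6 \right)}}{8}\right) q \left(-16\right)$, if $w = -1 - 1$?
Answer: $\frac{1944}{5} \approx 388.8$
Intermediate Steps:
$w = -2$ ($w = -1 - 1 = -2$)
$L{\left(H \right)} = - 2 H$ ($L{\left(H \right)} = H \left(-2\right) = - 2 H$)
$q = 27$ ($q = \left(-3\right) \left(-9\right) = 27$)
$\left(\frac{3}{5} + \frac{L{\left(6 \right)}}{8}\right) q \left(-16\right) = \left(\frac{3}{5} + \frac{\left(-2\right) 6}{8}\right) 27 \left(-16\right) = \left(3 \cdot \frac{1}{5} - \frac{3}{2}\right) 27 \left(-16\right) = \left(\frac{3}{5} - \frac{3}{2}\right) 27 \left(-16\right) = \left(- \frac{9}{10}\right) 27 \left(-16\right) = \left(- \frac{243}{10}\right) \left(-16\right) = \frac{1944}{5}$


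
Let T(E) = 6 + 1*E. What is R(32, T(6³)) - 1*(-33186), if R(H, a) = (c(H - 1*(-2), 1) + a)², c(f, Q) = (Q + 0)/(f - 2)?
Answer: 84463489/1024 ≈ 82484.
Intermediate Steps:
c(f, Q) = Q/(-2 + f)
T(E) = 6 + E
R(H, a) = (a + 1/H)² (R(H, a) = (1/(-2 + (H - 1*(-2))) + a)² = (1/(-2 + (H + 2)) + a)² = (1/(-2 + (2 + H)) + a)² = (1/H + a)² = (a + 1/H)²)
R(32, T(6³)) - 1*(-33186) = (1 + 32*(6 + 6³))²/32² - 1*(-33186) = (1 + 32*(6 + 216))²/1024 + 33186 = (1 + 32*222)²/1024 + 33186 = (1 + 7104)²/1024 + 33186 = (1/1024)*7105² + 33186 = (1/1024)*50481025 + 33186 = 50481025/1024 + 33186 = 84463489/1024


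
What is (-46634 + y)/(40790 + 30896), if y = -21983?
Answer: -68617/71686 ≈ -0.95719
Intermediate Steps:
(-46634 + y)/(40790 + 30896) = (-46634 - 21983)/(40790 + 30896) = -68617/71686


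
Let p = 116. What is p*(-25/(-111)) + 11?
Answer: 4121/111 ≈ 37.126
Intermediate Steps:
p*(-25/(-111)) + 11 = 116*(-25/(-111)) + 11 = 116*(-25*(-1/111)) + 11 = 116*(25/111) + 11 = 2900/111 + 11 = 4121/111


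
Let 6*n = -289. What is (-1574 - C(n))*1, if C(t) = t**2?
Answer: -140185/36 ≈ -3894.0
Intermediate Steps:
n = -289/6 (n = (1/6)*(-289) = -289/6 ≈ -48.167)
(-1574 - C(n))*1 = (-1574 - (-289/6)**2)*1 = (-1574 - 1*83521/36)*1 = (-1574 - 83521/36)*1 = -140185/36*1 = -140185/36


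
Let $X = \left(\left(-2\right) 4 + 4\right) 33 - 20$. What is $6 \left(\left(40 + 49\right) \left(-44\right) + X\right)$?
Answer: $-24408$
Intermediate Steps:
$X = -152$ ($X = \left(-8 + 4\right) 33 - 20 = \left(-4\right) 33 - 20 = -132 - 20 = -152$)
$6 \left(\left(40 + 49\right) \left(-44\right) + X\right) = 6 \left(\left(40 + 49\right) \left(-44\right) - 152\right) = 6 \left(89 \left(-44\right) - 152\right) = 6 \left(-3916 - 152\right) = 6 \left(-4068\right) = -24408$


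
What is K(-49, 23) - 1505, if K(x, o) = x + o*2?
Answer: -1508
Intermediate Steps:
K(x, o) = x + 2*o
K(-49, 23) - 1505 = (-49 + 2*23) - 1505 = (-49 + 46) - 1505 = -3 - 1505 = -1508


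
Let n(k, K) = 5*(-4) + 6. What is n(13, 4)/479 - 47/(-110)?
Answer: 20973/52690 ≈ 0.39805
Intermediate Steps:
n(k, K) = -14 (n(k, K) = -20 + 6 = -14)
n(13, 4)/479 - 47/(-110) = -14/479 - 47/(-110) = -14*1/479 - 47*(-1/110) = -14/479 + 47/110 = 20973/52690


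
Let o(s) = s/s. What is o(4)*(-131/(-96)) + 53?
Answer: 5219/96 ≈ 54.365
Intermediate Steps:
o(s) = 1
o(4)*(-131/(-96)) + 53 = 1*(-131/(-96)) + 53 = 1*(-131*(-1/96)) + 53 = 1*(131/96) + 53 = 131/96 + 53 = 5219/96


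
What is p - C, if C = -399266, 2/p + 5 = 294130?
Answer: 117434112252/294125 ≈ 3.9927e+5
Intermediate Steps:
p = 2/294125 (p = 2/(-5 + 294130) = 2/294125 ≈ 6.7998e-6)
p - C = 2/294125 - 1*(-399266) = 2/294125 + 399266 = 117434112252/294125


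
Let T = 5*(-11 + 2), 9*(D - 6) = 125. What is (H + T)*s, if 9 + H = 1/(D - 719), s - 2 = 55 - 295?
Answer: 40433463/3146 ≈ 12852.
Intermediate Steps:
D = 179/9 (D = 6 + (1/9)*125 = 6 + 125/9 = 179/9 ≈ 19.889)
s = -238 (s = 2 + (55 - 295) = 2 - 240 = -238)
T = -45 (T = 5*(-9) = -45)
H = -56637/6292 (H = -9 + 1/(179/9 - 719) = -9 + 1/(-6292/9) = -9 - 9/6292 = -56637/6292 ≈ -9.0014)
(H + T)*s = (-56637/6292 - 45)*(-238) = -339777/6292*(-238) = 40433463/3146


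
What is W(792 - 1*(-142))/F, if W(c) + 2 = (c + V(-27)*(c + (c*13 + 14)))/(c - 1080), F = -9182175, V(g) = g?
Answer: -176102/670298775 ≈ -0.00026272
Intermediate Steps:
W(c) = -2 + (-378 - 377*c)/(-1080 + c) (W(c) = -2 + (c - 27*(c + (c*13 + 14)))/(c - 1080) = -2 + (c - 27*(c + (13*c + 14)))/(-1080 + c) = -2 + (c - 27*(c + (14 + 13*c)))/(-1080 + c) = -2 + (c - 27*(14 + 14*c))/(-1080 + c) = -2 + (c + (-378 - 378*c))/(-1080 + c) = -2 + (-378 - 377*c)/(-1080 + c))
W(792 - 1*(-142))/F = ((1782 - 379*(792 - 1*(-142)))/(-1080 + (792 - 1*(-142))))/(-9182175) = ((1782 - 379*(792 + 142))/(-1080 + (792 + 142)))*(-1/9182175) = ((1782 - 379*934)/(-1080 + 934))*(-1/9182175) = ((1782 - 353986)/(-146))*(-1/9182175) = -1/146*(-352204)*(-1/9182175) = (176102/73)*(-1/9182175) = -176102/670298775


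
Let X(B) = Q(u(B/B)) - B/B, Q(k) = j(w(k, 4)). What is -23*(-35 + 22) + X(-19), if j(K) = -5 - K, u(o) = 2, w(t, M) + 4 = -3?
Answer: 300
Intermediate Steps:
w(t, M) = -7 (w(t, M) = -4 - 3 = -7)
Q(k) = 2 (Q(k) = -5 - 1*(-7) = -5 + 7 = 2)
X(B) = 1 (X(B) = 2 - B/B = 2 - 1*1 = 2 - 1 = 1)
-23*(-35 + 22) + X(-19) = -23*(-35 + 22) + 1 = -23*(-13) + 1 = 299 + 1 = 300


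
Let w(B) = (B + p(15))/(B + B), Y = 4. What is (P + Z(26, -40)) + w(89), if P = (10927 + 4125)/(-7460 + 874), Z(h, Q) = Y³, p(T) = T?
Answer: 205150/3293 ≈ 62.299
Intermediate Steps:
Z(h, Q) = 64 (Z(h, Q) = 4³ = 64)
w(B) = (15 + B)/(2*B) (w(B) = (B + 15)/(B + B) = (15 + B)/((2*B)) = (15 + B)*(1/(2*B)) = (15 + B)/(2*B))
P = -7526/3293 (P = 15052/(-6586) = 15052*(-1/6586) = -7526/3293 ≈ -2.2855)
(P + Z(26, -40)) + w(89) = (-7526/3293 + 64) + (½)*(15 + 89)/89 = 203226/3293 + (½)*(1/89)*104 = 203226/3293 + 52/89 = 205150/3293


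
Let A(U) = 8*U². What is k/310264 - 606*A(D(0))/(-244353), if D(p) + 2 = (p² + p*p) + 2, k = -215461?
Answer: -215461/310264 ≈ -0.69444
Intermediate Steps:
D(p) = 2*p² (D(p) = -2 + ((p² + p*p) + 2) = -2 + ((p² + p²) + 2) = -2 + (2*p² + 2) = -2 + (2 + 2*p²) = 2*p²)
k/310264 - 606*A(D(0))/(-244353) = -215461/310264 - 4848*(2*0²)²/(-244353) = -215461*1/310264 - 4848*(2*0)²*(-1/244353) = -215461/310264 - 4848*0²*(-1/244353) = -215461/310264 - 4848*0*(-1/244353) = -215461/310264 - 606*0*(-1/244353) = -215461/310264 + 0*(-1/244353) = -215461/310264 + 0 = -215461/310264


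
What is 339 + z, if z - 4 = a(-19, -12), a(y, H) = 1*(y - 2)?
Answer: 322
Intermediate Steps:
a(y, H) = -2 + y (a(y, H) = 1*(-2 + y) = -2 + y)
z = -17 (z = 4 + (-2 - 19) = 4 - 21 = -17)
339 + z = 339 - 17 = 322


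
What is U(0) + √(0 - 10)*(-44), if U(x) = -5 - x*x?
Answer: -5 - 44*I*√10 ≈ -5.0 - 139.14*I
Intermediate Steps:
U(x) = -5 - x²
U(0) + √(0 - 10)*(-44) = (-5 - 1*0²) + √(0 - 10)*(-44) = (-5 - 1*0) + √(-10)*(-44) = (-5 + 0) + (I*√10)*(-44) = -5 - 44*I*√10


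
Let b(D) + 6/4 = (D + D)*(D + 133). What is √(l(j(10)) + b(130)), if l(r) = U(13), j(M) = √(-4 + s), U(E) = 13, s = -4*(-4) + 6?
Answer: √273566/2 ≈ 261.52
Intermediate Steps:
s = 22 (s = 16 + 6 = 22)
j(M) = 3*√2 (j(M) = √(-4 + 22) = √18 = 3*√2)
l(r) = 13
b(D) = -3/2 + 2*D*(133 + D) (b(D) = -3/2 + (D + D)*(D + 133) = -3/2 + (2*D)*(133 + D) = -3/2 + 2*D*(133 + D))
√(l(j(10)) + b(130)) = √(13 + (-3/2 + 2*130² + 266*130)) = √(13 + (-3/2 + 2*16900 + 34580)) = √(13 + (-3/2 + 33800 + 34580)) = √(13 + 136757/2) = √(136783/2) = √273566/2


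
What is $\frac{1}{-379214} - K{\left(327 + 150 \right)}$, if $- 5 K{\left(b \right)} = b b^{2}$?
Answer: $\frac{41156600912257}{1896070} \approx 2.1706 \cdot 10^{7}$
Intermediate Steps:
$K{\left(b \right)} = - \frac{b^{3}}{5}$ ($K{\left(b \right)} = - \frac{b b^{2}}{5} = - \frac{b^{3}}{5}$)
$\frac{1}{-379214} - K{\left(327 + 150 \right)} = \frac{1}{-379214} - - \frac{\left(327 + 150\right)^{3}}{5} = - \frac{1}{379214} - - \frac{477^{3}}{5} = - \frac{1}{379214} - \left(- \frac{1}{5}\right) 108531333 = - \frac{1}{379214} - - \frac{108531333}{5} = - \frac{1}{379214} + \frac{108531333}{5} = \frac{41156600912257}{1896070}$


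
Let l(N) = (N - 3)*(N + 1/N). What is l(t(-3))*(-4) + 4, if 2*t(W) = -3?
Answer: -35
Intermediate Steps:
t(W) = -3/2 (t(W) = (½)*(-3) = -3/2)
l(N) = (-3 + N)*(N + 1/N)
l(t(-3))*(-4) + 4 = (1 + (-3/2)² - 3*(-3/2) - 3/(-3/2))*(-4) + 4 = (1 + 9/4 + 9/2 - 3*(-⅔))*(-4) + 4 = (1 + 9/4 + 9/2 + 2)*(-4) + 4 = (39/4)*(-4) + 4 = -39 + 4 = -35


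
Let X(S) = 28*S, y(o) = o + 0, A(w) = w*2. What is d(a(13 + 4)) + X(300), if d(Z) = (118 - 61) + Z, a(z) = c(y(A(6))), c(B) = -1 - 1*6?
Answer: 8450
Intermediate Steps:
A(w) = 2*w
y(o) = o
c(B) = -7 (c(B) = -1 - 6 = -7)
a(z) = -7
d(Z) = 57 + Z
d(a(13 + 4)) + X(300) = (57 - 7) + 28*300 = 50 + 8400 = 8450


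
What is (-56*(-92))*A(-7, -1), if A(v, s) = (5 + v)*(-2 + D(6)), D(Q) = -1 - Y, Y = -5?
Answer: -20608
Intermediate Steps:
D(Q) = 4 (D(Q) = -1 - 1*(-5) = -1 + 5 = 4)
A(v, s) = 10 + 2*v (A(v, s) = (5 + v)*(-2 + 4) = (5 + v)*2 = 10 + 2*v)
(-56*(-92))*A(-7, -1) = (-56*(-92))*(10 + 2*(-7)) = 5152*(10 - 14) = 5152*(-4) = -20608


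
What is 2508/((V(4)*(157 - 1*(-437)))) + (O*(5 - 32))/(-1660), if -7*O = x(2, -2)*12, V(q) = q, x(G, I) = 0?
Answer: 19/18 ≈ 1.0556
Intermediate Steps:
O = 0 (O = -0*12 = -⅐*0 = 0)
2508/((V(4)*(157 - 1*(-437)))) + (O*(5 - 32))/(-1660) = 2508/((4*(157 - 1*(-437)))) + (0*(5 - 32))/(-1660) = 2508/((4*(157 + 437))) + (0*(-27))*(-1/1660) = 2508/((4*594)) + 0*(-1/1660) = 2508/2376 + 0 = 2508*(1/2376) + 0 = 19/18 + 0 = 19/18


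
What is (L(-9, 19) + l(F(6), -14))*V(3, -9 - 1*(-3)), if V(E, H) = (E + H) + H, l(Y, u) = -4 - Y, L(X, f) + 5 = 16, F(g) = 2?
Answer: -45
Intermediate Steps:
L(X, f) = 11 (L(X, f) = -5 + 16 = 11)
V(E, H) = E + 2*H
(L(-9, 19) + l(F(6), -14))*V(3, -9 - 1*(-3)) = (11 + (-4 - 1*2))*(3 + 2*(-9 - 1*(-3))) = (11 + (-4 - 2))*(3 + 2*(-9 + 3)) = (11 - 6)*(3 + 2*(-6)) = 5*(3 - 12) = 5*(-9) = -45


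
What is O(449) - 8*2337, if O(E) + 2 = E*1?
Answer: -18249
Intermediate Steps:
O(E) = -2 + E (O(E) = -2 + E*1 = -2 + E)
O(449) - 8*2337 = (-2 + 449) - 8*2337 = 447 - 18696 = -18249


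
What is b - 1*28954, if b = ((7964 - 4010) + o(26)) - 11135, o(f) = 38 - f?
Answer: -36123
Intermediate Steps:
b = -7169 (b = ((7964 - 4010) + (38 - 1*26)) - 11135 = (3954 + (38 - 26)) - 11135 = (3954 + 12) - 11135 = 3966 - 11135 = -7169)
b - 1*28954 = -7169 - 1*28954 = -7169 - 28954 = -36123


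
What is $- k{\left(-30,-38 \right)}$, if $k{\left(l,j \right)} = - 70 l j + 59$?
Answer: $79741$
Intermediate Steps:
$k{\left(l,j \right)} = 59 - 70 j l$ ($k{\left(l,j \right)} = - 70 j l + 59 = 59 - 70 j l$)
$- k{\left(-30,-38 \right)} = - (59 - \left(-2660\right) \left(-30\right)) = - (59 - 79800) = \left(-1\right) \left(-79741\right) = 79741$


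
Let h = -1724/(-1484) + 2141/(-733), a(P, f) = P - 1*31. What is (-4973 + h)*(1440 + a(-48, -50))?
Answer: -1841230111647/271943 ≈ -6.7706e+6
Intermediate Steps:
a(P, f) = -31 + P (a(P, f) = P - 31 = -31 + P)
h = -478388/271943 (h = -1724*(-1/1484) + 2141*(-1/733) = 431/371 - 2141/733 = -478388/271943 ≈ -1.7591)
(-4973 + h)*(1440 + a(-48, -50)) = (-4973 - 478388/271943)*(1440 + (-31 - 48)) = -1352850927*(1440 - 79)/271943 = -1352850927/271943*1361 = -1841230111647/271943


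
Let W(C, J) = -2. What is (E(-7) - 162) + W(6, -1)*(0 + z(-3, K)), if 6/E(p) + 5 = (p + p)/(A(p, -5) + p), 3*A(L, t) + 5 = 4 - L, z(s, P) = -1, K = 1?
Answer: -1790/11 ≈ -162.73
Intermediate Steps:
A(L, t) = -⅓ - L/3 (A(L, t) = -5/3 + (4 - L)/3 = -5/3 + (4/3 - L/3) = -⅓ - L/3)
E(p) = 6/(-5 + 2*p/(-⅓ + 2*p/3)) (E(p) = 6/(-5 + (p + p)/((-⅓ - p/3) + p)) = 6/(-5 + (2*p)/(-⅓ + 2*p/3)) = 6/(-5 + 2*p/(-⅓ + 2*p/3)))
(E(-7) - 162) + W(6, -1)*(0 + z(-3, K)) = (6*(1 - 2*(-7))/(-5 + 4*(-7)) - 162) - 2*(0 - 1) = (6*(1 + 14)/(-5 - 28) - 162) - 2*(-1) = (6*15/(-33) - 162) + 2 = (6*(-1/33)*15 - 162) + 2 = (-30/11 - 162) + 2 = -1812/11 + 2 = -1790/11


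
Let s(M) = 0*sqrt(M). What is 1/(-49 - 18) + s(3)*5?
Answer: -1/67 ≈ -0.014925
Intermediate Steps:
s(M) = 0
1/(-49 - 18) + s(3)*5 = 1/(-49 - 18) + 0*5 = 1/(-67) + 0 = -1/67 + 0 = -1/67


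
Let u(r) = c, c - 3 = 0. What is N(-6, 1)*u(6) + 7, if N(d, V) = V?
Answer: 10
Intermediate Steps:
c = 3 (c = 3 + 0 = 3)
u(r) = 3
N(-6, 1)*u(6) + 7 = 1*3 + 7 = 3 + 7 = 10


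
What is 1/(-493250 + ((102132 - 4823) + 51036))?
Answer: -1/344905 ≈ -2.8993e-6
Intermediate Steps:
1/(-493250 + ((102132 - 4823) + 51036)) = 1/(-493250 + (97309 + 51036)) = 1/(-493250 + 148345) = 1/(-344905) = -1/344905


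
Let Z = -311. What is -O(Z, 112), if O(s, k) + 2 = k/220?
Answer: 82/55 ≈ 1.4909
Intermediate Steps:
O(s, k) = -2 + k/220
-O(Z, 112) = -(-2 + (1/220)*112) = -(-2 + 28/55) = -1*(-82/55) = 82/55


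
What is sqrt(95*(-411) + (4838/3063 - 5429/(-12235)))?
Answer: 2*I*sqrt(13708340146216408935)/37475805 ≈ 197.59*I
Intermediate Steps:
sqrt(95*(-411) + (4838/3063 - 5429/(-12235))) = sqrt(-39045 + (4838*(1/3063) - 5429*(-1/12235))) = sqrt(-39045 + (4838/3063 + 5429/12235)) = sqrt(-39045 + 75821957/37475805) = sqrt(-1463166984268/37475805) = 2*I*sqrt(13708340146216408935)/37475805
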